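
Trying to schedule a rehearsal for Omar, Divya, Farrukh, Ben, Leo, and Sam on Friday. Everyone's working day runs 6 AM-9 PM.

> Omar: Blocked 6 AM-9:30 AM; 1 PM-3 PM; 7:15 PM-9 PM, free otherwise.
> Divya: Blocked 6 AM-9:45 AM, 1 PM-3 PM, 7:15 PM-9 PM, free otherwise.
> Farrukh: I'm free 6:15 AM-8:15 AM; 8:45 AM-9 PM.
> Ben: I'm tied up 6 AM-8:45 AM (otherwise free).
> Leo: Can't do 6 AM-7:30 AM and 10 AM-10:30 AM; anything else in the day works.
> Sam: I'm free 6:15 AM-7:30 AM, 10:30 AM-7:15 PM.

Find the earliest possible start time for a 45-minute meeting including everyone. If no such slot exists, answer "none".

Omar free: 09:30-13:00, 15:00-19:15 (invert busy blocks within the working day).
Divya free: 09:45-13:00, 15:00-19:15 (invert busy blocks within the working day).
Farrukh free: 06:15-08:15, 08:45-21:00.
Ben free: 08:45-21:00 (invert busy blocks within the working day).
Leo free: 07:30-10:00, 10:30-21:00 (invert busy blocks within the working day).
Sam free: 06:15-07:30, 10:30-19:15.
Omar ∩ Divya: 09:45-13:00, 15:00-19:15.
Omar ∩ Divya ∩ Farrukh: 09:45-13:00, 15:00-19:15.
Omar ∩ Divya ∩ Farrukh ∩ Ben: 09:45-13:00, 15:00-19:15.
Omar ∩ Divya ∩ Farrukh ∩ Ben ∩ Leo: 09:45-10:00, 10:30-13:00, 15:00-19:15.
Omar ∩ Divya ∩ Farrukh ∩ Ben ∩ Leo ∩ Sam: 10:30-13:00, 15:00-19:15.
Those are the intersection windows.
The first common window of at least 45 minutes is 10:30-13:00, so the earliest start is 10:30.

10:30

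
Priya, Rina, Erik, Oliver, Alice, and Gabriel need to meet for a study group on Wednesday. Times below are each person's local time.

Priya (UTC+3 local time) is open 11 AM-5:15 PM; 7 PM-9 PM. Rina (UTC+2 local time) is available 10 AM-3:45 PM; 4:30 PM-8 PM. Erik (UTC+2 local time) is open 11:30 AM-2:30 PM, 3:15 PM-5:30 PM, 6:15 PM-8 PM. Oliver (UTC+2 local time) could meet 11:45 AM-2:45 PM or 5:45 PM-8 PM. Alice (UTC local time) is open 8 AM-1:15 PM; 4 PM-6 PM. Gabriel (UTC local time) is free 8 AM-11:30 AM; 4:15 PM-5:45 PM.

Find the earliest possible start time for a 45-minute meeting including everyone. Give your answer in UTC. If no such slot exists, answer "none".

09:45

Priya in UTC: 08:00-14:15, 16:00-18:00 (subtract 3h to convert from UTC+3).
Rina in UTC: 08:00-13:45, 14:30-18:00 (subtract 2h to convert from UTC+2).
Erik in UTC: 09:30-12:30, 13:15-15:30, 16:15-18:00 (subtract 2h to convert from UTC+2).
Oliver in UTC: 09:45-12:45, 15:45-18:00 (subtract 2h to convert from UTC+2).
Alice in UTC: 08:00-13:15, 16:00-18:00.
Gabriel in UTC: 08:00-11:30, 16:15-17:45.
Priya ∩ Rina: 08:00-13:45, 16:00-18:00.
Priya ∩ Rina ∩ Erik: 09:30-12:30, 13:15-13:45, 16:15-18:00.
Priya ∩ Rina ∩ Erik ∩ Oliver: 09:45-12:30, 16:15-18:00.
Priya ∩ Rina ∩ Erik ∩ Oliver ∩ Alice: 09:45-12:30, 16:15-18:00.
Priya ∩ Rina ∩ Erik ∩ Oliver ∩ Alice ∩ Gabriel: 09:45-11:30, 16:15-17:45.
The first common window of at least 45 minutes is 09:45-11:30, so the earliest start is 09:45.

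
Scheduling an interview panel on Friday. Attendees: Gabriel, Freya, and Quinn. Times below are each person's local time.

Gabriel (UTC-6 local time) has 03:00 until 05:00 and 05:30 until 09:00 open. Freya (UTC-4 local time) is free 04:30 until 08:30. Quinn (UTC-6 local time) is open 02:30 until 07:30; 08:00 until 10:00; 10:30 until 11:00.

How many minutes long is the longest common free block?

Gabriel in UTC: 09:00-11:00, 11:30-15:00 (add 6h to convert from UTC-6).
Freya in UTC: 08:30-12:30 (add 4h to convert from UTC-4).
Quinn in UTC: 08:30-13:30, 14:00-16:00, 16:30-17:00 (add 6h to convert from UTC-6).
Gabriel ∩ Freya: 09:00-11:00, 11:30-12:30.
Gabriel ∩ Freya ∩ Quinn: 09:00-11:00, 11:30-12:30.
The longest is 09:00-11:00 at 120 minutes.

120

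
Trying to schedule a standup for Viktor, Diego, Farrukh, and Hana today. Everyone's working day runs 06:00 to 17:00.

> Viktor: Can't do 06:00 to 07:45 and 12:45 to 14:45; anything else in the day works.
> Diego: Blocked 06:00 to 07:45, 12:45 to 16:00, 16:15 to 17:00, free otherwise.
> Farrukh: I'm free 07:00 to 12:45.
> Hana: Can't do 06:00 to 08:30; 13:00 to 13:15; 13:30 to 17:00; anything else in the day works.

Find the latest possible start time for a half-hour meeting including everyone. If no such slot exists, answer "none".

Viktor free: 07:45-12:45, 14:45-17:00 (invert busy blocks within the working day).
Diego free: 07:45-12:45, 16:00-16:15 (invert busy blocks within the working day).
Farrukh free: 07:00-12:45.
Hana free: 08:30-13:00, 13:15-13:30 (invert busy blocks within the working day).
Viktor ∩ Diego: 07:45-12:45, 16:00-16:15.
Viktor ∩ Diego ∩ Farrukh: 07:45-12:45.
Viktor ∩ Diego ∩ Farrukh ∩ Hana: 08:30-12:45.
Those are the intersection windows.
The last common window of at least 30 minutes is 08:30-12:45; a 30-minute meeting can start as late as 12:15 and still end by 12:45.

12:15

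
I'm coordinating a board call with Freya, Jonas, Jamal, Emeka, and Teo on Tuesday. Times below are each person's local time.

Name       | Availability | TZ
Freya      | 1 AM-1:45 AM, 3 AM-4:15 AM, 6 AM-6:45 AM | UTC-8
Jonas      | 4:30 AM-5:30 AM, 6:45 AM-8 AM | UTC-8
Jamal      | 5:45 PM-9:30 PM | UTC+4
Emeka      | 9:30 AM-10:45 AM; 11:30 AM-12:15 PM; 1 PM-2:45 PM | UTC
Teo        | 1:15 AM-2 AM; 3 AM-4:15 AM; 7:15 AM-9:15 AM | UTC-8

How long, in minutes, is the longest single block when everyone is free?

Freya in UTC: 09:00-09:45, 11:00-12:15, 14:00-14:45 (add 8h to convert from UTC-8).
Jonas in UTC: 12:30-13:30, 14:45-16:00 (add 8h to convert from UTC-8).
Jamal in UTC: 13:45-17:30 (subtract 4h to convert from UTC+4).
Emeka in UTC: 09:30-10:45, 11:30-12:15, 13:00-14:45.
Teo in UTC: 09:15-10:00, 11:00-12:15, 15:15-17:15 (add 8h to convert from UTC-8).
Freya ∩ Jonas: ∅.
Freya ∩ Jonas ∩ Jamal: ∅.
Freya ∩ Jonas ∩ Jamal ∩ Emeka: ∅.
Freya ∩ Jonas ∩ Jamal ∩ Emeka ∩ Teo: ∅.
There is no time when everyone is free.
No common window exists, so the longest block is 0 minutes.

0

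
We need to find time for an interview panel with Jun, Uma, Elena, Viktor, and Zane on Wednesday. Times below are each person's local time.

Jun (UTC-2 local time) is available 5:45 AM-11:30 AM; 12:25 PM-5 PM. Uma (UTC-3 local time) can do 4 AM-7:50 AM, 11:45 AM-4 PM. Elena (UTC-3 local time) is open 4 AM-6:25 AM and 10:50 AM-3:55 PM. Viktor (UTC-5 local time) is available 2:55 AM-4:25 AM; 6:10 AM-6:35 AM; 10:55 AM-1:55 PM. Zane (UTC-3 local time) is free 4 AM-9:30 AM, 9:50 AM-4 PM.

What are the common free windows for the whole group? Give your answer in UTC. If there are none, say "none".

Jun in UTC: 07:45-13:30, 14:25-19:00 (add 2h to convert from UTC-2).
Uma in UTC: 07:00-10:50, 14:45-19:00 (add 3h to convert from UTC-3).
Elena in UTC: 07:00-09:25, 13:50-18:55 (add 3h to convert from UTC-3).
Viktor in UTC: 07:55-09:25, 11:10-11:35, 15:55-18:55 (add 5h to convert from UTC-5).
Zane in UTC: 07:00-12:30, 12:50-19:00 (add 3h to convert from UTC-3).
Jun ∩ Uma: 07:45-10:50, 14:45-19:00.
Jun ∩ Uma ∩ Elena: 07:45-09:25, 14:45-18:55.
Jun ∩ Uma ∩ Elena ∩ Viktor: 07:55-09:25, 15:55-18:55.
Jun ∩ Uma ∩ Elena ∩ Viktor ∩ Zane: 07:55-09:25, 15:55-18:55.

07:55-09:25, 15:55-18:55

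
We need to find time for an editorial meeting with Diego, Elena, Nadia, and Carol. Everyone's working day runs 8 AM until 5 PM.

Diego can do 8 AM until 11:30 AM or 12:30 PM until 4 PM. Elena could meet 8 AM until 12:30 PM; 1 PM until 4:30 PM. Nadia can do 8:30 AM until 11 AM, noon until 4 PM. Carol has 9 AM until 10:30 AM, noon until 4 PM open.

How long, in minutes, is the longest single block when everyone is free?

180

Diego ∩ Elena: 08:00-11:30, 13:00-16:00.
Diego ∩ Elena ∩ Nadia: 08:30-11:00, 13:00-16:00.
Diego ∩ Elena ∩ Nadia ∩ Carol: 09:00-10:30, 13:00-16:00.
The longest is 13:00-16:00 at 180 minutes.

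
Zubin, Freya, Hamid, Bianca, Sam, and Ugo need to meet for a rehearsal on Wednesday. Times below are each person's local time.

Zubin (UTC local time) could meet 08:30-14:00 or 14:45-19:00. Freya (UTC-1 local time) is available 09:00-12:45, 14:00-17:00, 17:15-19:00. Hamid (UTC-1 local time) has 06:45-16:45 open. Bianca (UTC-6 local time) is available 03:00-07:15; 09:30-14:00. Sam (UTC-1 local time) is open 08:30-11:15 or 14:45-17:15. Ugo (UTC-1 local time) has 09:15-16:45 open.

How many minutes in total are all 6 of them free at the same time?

240

Zubin in UTC: 08:30-14:00, 14:45-19:00.
Freya in UTC: 10:00-13:45, 15:00-18:00, 18:15-20:00 (add 1h to convert from UTC-1).
Hamid in UTC: 07:45-17:45 (add 1h to convert from UTC-1).
Bianca in UTC: 09:00-13:15, 15:30-20:00 (add 6h to convert from UTC-6).
Sam in UTC: 09:30-12:15, 15:45-18:15 (add 1h to convert from UTC-1).
Ugo in UTC: 10:15-17:45 (add 1h to convert from UTC-1).
Zubin ∩ Freya: 10:00-13:45, 15:00-18:00, 18:15-19:00.
Zubin ∩ Freya ∩ Hamid: 10:00-13:45, 15:00-17:45.
Zubin ∩ Freya ∩ Hamid ∩ Bianca: 10:00-13:15, 15:30-17:45.
Zubin ∩ Freya ∩ Hamid ∩ Bianca ∩ Sam: 10:00-12:15, 15:45-17:45.
Zubin ∩ Freya ∩ Hamid ∩ Bianca ∩ Sam ∩ Ugo: 10:15-12:15, 15:45-17:45.
Those are the intersection windows.
Summing the common windows: 120 + 120 = 240 minutes.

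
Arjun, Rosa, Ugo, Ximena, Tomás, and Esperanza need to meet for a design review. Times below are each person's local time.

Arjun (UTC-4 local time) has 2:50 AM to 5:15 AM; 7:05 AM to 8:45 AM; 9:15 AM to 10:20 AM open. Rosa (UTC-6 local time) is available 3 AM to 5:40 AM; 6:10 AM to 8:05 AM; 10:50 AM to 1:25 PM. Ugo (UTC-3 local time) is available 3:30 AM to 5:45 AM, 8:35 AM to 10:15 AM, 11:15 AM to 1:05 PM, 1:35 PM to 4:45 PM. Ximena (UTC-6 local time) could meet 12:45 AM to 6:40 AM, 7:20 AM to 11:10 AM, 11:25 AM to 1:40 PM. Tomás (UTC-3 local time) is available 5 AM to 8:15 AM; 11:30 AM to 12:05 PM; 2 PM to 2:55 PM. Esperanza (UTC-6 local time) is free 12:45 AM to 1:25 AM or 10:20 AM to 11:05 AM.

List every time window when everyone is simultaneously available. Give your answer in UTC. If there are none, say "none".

Arjun in UTC: 06:50-09:15, 11:05-12:45, 13:15-14:20 (add 4h to convert from UTC-4).
Rosa in UTC: 09:00-11:40, 12:10-14:05, 16:50-19:25 (add 6h to convert from UTC-6).
Ugo in UTC: 06:30-08:45, 11:35-13:15, 14:15-16:05, 16:35-19:45 (add 3h to convert from UTC-3).
Ximena in UTC: 06:45-12:40, 13:20-17:10, 17:25-19:40 (add 6h to convert from UTC-6).
Tomás in UTC: 08:00-11:15, 14:30-15:05, 17:00-17:55 (add 3h to convert from UTC-3).
Esperanza in UTC: 06:45-07:25, 16:20-17:05 (add 6h to convert from UTC-6).
Arjun ∩ Rosa: 09:00-09:15, 11:05-11:40, 12:10-12:45, 13:15-14:05.
Arjun ∩ Rosa ∩ Ugo: 11:35-11:40, 12:10-12:45.
Arjun ∩ Rosa ∩ Ugo ∩ Ximena: 11:35-11:40, 12:10-12:40.
Arjun ∩ Rosa ∩ Ugo ∩ Ximena ∩ Tomás: ∅.
Arjun ∩ Rosa ∩ Ugo ∩ Ximena ∩ Tomás ∩ Esperanza: ∅.
There is no time when everyone is free.

none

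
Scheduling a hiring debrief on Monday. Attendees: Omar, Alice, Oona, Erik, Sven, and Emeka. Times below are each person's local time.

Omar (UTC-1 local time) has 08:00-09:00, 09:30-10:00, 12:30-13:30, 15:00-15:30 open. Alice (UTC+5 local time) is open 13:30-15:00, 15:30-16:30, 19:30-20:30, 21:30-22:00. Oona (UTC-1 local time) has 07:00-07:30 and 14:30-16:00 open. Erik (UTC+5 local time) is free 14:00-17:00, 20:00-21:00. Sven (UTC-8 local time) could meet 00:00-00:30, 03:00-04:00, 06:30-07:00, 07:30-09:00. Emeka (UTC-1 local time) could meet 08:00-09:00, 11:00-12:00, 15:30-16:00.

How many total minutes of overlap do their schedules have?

0

Omar in UTC: 09:00-10:00, 10:30-11:00, 13:30-14:30, 16:00-16:30 (add 1h to convert from UTC-1).
Alice in UTC: 08:30-10:00, 10:30-11:30, 14:30-15:30, 16:30-17:00 (subtract 5h to convert from UTC+5).
Oona in UTC: 08:00-08:30, 15:30-17:00 (add 1h to convert from UTC-1).
Erik in UTC: 09:00-12:00, 15:00-16:00 (subtract 5h to convert from UTC+5).
Sven in UTC: 08:00-08:30, 11:00-12:00, 14:30-15:00, 15:30-17:00 (add 8h to convert from UTC-8).
Emeka in UTC: 09:00-10:00, 12:00-13:00, 16:30-17:00 (add 1h to convert from UTC-1).
Omar ∩ Alice: 09:00-10:00, 10:30-11:00.
Omar ∩ Alice ∩ Oona: ∅.
Omar ∩ Alice ∩ Oona ∩ Erik: ∅.
Omar ∩ Alice ∩ Oona ∩ Erik ∩ Sven: ∅.
Omar ∩ Alice ∩ Oona ∩ Erik ∩ Sven ∩ Emeka: ∅.
There is no time when everyone is free.
There is no common window, so the total is 0 minutes.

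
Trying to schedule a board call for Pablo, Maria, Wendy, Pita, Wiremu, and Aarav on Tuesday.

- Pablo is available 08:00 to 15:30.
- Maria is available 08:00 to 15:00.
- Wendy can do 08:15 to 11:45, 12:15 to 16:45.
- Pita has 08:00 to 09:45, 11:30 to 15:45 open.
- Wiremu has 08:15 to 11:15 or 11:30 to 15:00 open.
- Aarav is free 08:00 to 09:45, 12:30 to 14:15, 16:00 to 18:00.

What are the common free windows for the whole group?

Pablo ∩ Maria: 08:00-15:00.
Pablo ∩ Maria ∩ Wendy: 08:15-11:45, 12:15-15:00.
Pablo ∩ Maria ∩ Wendy ∩ Pita: 08:15-09:45, 11:30-11:45, 12:15-15:00.
Pablo ∩ Maria ∩ Wendy ∩ Pita ∩ Wiremu: 08:15-09:45, 11:30-11:45, 12:15-15:00.
Pablo ∩ Maria ∩ Wendy ∩ Pita ∩ Wiremu ∩ Aarav: 08:15-09:45, 12:30-14:15.

08:15-09:45, 12:30-14:15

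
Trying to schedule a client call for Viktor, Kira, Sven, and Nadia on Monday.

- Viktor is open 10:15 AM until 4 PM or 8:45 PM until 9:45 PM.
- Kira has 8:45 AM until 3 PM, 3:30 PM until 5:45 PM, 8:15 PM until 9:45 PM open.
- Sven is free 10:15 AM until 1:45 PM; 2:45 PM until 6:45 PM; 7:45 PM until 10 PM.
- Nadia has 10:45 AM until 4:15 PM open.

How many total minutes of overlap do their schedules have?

Viktor ∩ Kira: 10:15-15:00, 15:30-16:00, 20:45-21:45.
Viktor ∩ Kira ∩ Sven: 10:15-13:45, 14:45-15:00, 15:30-16:00, 20:45-21:45.
Viktor ∩ Kira ∩ Sven ∩ Nadia: 10:45-13:45, 14:45-15:00, 15:30-16:00.
Summing the common windows: 180 + 15 + 30 = 225 minutes.

225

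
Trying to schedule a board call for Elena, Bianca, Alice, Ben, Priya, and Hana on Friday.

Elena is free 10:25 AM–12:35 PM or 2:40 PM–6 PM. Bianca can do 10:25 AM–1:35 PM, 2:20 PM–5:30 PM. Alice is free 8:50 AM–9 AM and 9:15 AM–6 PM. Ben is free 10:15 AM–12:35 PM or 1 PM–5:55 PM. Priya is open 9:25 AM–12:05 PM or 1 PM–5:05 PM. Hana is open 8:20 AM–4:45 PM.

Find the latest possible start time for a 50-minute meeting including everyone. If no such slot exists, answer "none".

Elena ∩ Bianca: 10:25-12:35, 14:40-17:30.
Elena ∩ Bianca ∩ Alice: 10:25-12:35, 14:40-17:30.
Elena ∩ Bianca ∩ Alice ∩ Ben: 10:25-12:35, 14:40-17:30.
Elena ∩ Bianca ∩ Alice ∩ Ben ∩ Priya: 10:25-12:05, 14:40-17:05.
Elena ∩ Bianca ∩ Alice ∩ Ben ∩ Priya ∩ Hana: 10:25-12:05, 14:40-16:45.
So the common availability across everyone is 10:25-12:05, 14:40-16:45.
The last common window of at least 50 minutes is 14:40-16:45; a 50-minute meeting can start as late as 15:55 and still end by 16:45.

15:55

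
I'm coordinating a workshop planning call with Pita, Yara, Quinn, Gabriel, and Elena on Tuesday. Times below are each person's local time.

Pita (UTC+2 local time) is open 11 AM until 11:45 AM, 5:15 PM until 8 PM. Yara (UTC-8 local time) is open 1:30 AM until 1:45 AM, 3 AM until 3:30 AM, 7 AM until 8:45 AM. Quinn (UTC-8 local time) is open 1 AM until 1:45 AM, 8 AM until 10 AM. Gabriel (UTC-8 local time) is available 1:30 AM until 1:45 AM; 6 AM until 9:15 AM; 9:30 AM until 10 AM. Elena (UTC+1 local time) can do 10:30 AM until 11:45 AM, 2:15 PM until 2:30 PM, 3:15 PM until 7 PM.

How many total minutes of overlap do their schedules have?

60

Pita in UTC: 09:00-09:45, 15:15-18:00 (subtract 2h to convert from UTC+2).
Yara in UTC: 09:30-09:45, 11:00-11:30, 15:00-16:45 (add 8h to convert from UTC-8).
Quinn in UTC: 09:00-09:45, 16:00-18:00 (add 8h to convert from UTC-8).
Gabriel in UTC: 09:30-09:45, 14:00-17:15, 17:30-18:00 (add 8h to convert from UTC-8).
Elena in UTC: 09:30-10:45, 13:15-13:30, 14:15-18:00 (subtract 1h to convert from UTC+1).
Pita ∩ Yara: 09:30-09:45, 15:15-16:45.
Pita ∩ Yara ∩ Quinn: 09:30-09:45, 16:00-16:45.
Pita ∩ Yara ∩ Quinn ∩ Gabriel: 09:30-09:45, 16:00-16:45.
Pita ∩ Yara ∩ Quinn ∩ Gabriel ∩ Elena: 09:30-09:45, 16:00-16:45.
Summing the common windows: 15 + 45 = 60 minutes.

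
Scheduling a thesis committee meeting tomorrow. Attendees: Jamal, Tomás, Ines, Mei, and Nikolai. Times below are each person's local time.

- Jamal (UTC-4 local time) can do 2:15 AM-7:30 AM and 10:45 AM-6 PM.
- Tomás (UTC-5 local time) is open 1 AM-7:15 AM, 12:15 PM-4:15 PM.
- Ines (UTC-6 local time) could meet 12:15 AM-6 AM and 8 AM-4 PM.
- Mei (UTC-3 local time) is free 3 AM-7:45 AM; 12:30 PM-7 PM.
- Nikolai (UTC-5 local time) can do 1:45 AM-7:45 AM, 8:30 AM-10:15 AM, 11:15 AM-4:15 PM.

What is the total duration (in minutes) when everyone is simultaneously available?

Jamal in UTC: 06:15-11:30, 14:45-22:00 (add 4h to convert from UTC-4).
Tomás in UTC: 06:00-12:15, 17:15-21:15 (add 5h to convert from UTC-5).
Ines in UTC: 06:15-12:00, 14:00-22:00 (add 6h to convert from UTC-6).
Mei in UTC: 06:00-10:45, 15:30-22:00 (add 3h to convert from UTC-3).
Nikolai in UTC: 06:45-12:45, 13:30-15:15, 16:15-21:15 (add 5h to convert from UTC-5).
Jamal ∩ Tomás: 06:15-11:30, 17:15-21:15.
Jamal ∩ Tomás ∩ Ines: 06:15-11:30, 17:15-21:15.
Jamal ∩ Tomás ∩ Ines ∩ Mei: 06:15-10:45, 17:15-21:15.
Jamal ∩ Tomás ∩ Ines ∩ Mei ∩ Nikolai: 06:45-10:45, 17:15-21:15.
Summing the common windows: 240 + 240 = 480 minutes.

480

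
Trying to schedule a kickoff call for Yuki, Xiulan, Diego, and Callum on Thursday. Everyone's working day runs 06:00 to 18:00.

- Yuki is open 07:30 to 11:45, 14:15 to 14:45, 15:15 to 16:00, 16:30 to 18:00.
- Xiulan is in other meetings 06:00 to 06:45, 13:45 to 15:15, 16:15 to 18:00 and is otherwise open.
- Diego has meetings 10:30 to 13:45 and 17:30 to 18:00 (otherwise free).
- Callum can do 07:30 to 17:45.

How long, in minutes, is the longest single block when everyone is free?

Yuki free: 07:30-11:45, 14:15-14:45, 15:15-16:00, 16:30-18:00.
Xiulan free: 06:45-13:45, 15:15-16:15 (invert busy blocks within the working day).
Diego free: 06:00-10:30, 13:45-17:30 (invert busy blocks within the working day).
Callum free: 07:30-17:45.
Yuki ∩ Xiulan: 07:30-11:45, 15:15-16:00.
Yuki ∩ Xiulan ∩ Diego: 07:30-10:30, 15:15-16:00.
Yuki ∩ Xiulan ∩ Diego ∩ Callum: 07:30-10:30, 15:15-16:00.
So the common availability across everyone is 07:30-10:30, 15:15-16:00.
The longest is 07:30-10:30 at 180 minutes.

180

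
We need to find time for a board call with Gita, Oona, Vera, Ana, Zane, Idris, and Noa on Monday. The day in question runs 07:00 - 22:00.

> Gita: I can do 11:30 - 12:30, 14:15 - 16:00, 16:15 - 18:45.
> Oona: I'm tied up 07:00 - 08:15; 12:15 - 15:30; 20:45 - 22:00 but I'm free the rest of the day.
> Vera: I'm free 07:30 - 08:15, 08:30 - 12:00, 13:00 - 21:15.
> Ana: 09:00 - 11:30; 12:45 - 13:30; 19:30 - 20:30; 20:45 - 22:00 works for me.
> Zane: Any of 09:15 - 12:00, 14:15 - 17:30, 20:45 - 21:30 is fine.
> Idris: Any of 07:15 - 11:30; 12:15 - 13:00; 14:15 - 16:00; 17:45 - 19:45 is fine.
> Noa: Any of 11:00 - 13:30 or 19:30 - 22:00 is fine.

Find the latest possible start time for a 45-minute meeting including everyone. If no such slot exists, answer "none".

Gita free: 11:30-12:30, 14:15-16:00, 16:15-18:45.
Oona free: 08:15-12:15, 15:30-20:45 (invert busy blocks within the working day).
Vera free: 07:30-08:15, 08:30-12:00, 13:00-21:15.
Ana free: 09:00-11:30, 12:45-13:30, 19:30-20:30, 20:45-22:00.
Zane free: 09:15-12:00, 14:15-17:30, 20:45-21:30.
Idris free: 07:15-11:30, 12:15-13:00, 14:15-16:00, 17:45-19:45.
Noa free: 11:00-13:30, 19:30-22:00.
Gita ∩ Oona: 11:30-12:15, 15:30-16:00, 16:15-18:45.
Gita ∩ Oona ∩ Vera: 11:30-12:00, 15:30-16:00, 16:15-18:45.
Gita ∩ Oona ∩ Vera ∩ Ana: ∅.
Gita ∩ Oona ∩ Vera ∩ Ana ∩ Zane: ∅.
Gita ∩ Oona ∩ Vera ∩ Ana ∩ Zane ∩ Idris: ∅.
Gita ∩ Oona ∩ Vera ∩ Ana ∩ Zane ∩ Idris ∩ Noa: ∅.
There is no time when everyone is free.
No common window is at least 45 minutes long.

none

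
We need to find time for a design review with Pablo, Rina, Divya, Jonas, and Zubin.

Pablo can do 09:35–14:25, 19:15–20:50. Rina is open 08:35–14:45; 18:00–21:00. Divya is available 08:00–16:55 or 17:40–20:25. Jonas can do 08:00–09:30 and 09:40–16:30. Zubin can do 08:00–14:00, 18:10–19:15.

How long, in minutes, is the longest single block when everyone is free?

260

Pablo ∩ Rina: 09:35-14:25, 19:15-20:50.
Pablo ∩ Rina ∩ Divya: 09:35-14:25, 19:15-20:25.
Pablo ∩ Rina ∩ Divya ∩ Jonas: 09:40-14:25.
Pablo ∩ Rina ∩ Divya ∩ Jonas ∩ Zubin: 09:40-14:00.
The longest is 09:40-14:00 at 260 minutes.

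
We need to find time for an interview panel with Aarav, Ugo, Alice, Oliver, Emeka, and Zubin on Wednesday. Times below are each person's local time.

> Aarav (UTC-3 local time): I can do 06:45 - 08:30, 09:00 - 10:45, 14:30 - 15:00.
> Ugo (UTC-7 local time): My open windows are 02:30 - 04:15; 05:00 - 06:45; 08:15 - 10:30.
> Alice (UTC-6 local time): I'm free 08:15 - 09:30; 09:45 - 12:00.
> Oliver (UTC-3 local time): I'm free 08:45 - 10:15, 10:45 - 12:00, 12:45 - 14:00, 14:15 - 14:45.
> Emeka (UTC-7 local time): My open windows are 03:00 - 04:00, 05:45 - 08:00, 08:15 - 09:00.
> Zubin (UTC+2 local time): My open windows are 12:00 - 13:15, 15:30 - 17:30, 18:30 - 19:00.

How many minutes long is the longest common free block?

0

Aarav in UTC: 09:45-11:30, 12:00-13:45, 17:30-18:00 (add 3h to convert from UTC-3).
Ugo in UTC: 09:30-11:15, 12:00-13:45, 15:15-17:30 (add 7h to convert from UTC-7).
Alice in UTC: 14:15-15:30, 15:45-18:00 (add 6h to convert from UTC-6).
Oliver in UTC: 11:45-13:15, 13:45-15:00, 15:45-17:00, 17:15-17:45 (add 3h to convert from UTC-3).
Emeka in UTC: 10:00-11:00, 12:45-15:00, 15:15-16:00 (add 7h to convert from UTC-7).
Zubin in UTC: 10:00-11:15, 13:30-15:30, 16:30-17:00 (subtract 2h to convert from UTC+2).
Aarav ∩ Ugo: 09:45-11:15, 12:00-13:45.
Aarav ∩ Ugo ∩ Alice: ∅.
Aarav ∩ Ugo ∩ Alice ∩ Oliver: ∅.
Aarav ∩ Ugo ∩ Alice ∩ Oliver ∩ Emeka: ∅.
Aarav ∩ Ugo ∩ Alice ∩ Oliver ∩ Emeka ∩ Zubin: ∅.
There is no time when everyone is free.
No common window exists, so the longest block is 0 minutes.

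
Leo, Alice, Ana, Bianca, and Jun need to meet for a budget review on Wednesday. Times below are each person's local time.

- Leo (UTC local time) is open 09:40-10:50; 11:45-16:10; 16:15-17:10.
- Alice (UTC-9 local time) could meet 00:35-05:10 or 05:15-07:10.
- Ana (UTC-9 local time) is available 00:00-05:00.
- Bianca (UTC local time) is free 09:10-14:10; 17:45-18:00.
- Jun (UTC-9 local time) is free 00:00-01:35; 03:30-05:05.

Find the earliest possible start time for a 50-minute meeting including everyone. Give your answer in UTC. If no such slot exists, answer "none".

09:40

Leo in UTC: 09:40-10:50, 11:45-16:10, 16:15-17:10.
Alice in UTC: 09:35-14:10, 14:15-16:10 (add 9h to convert from UTC-9).
Ana in UTC: 09:00-14:00 (add 9h to convert from UTC-9).
Bianca in UTC: 09:10-14:10, 17:45-18:00.
Jun in UTC: 09:00-10:35, 12:30-14:05 (add 9h to convert from UTC-9).
Leo ∩ Alice: 09:40-10:50, 11:45-14:10, 14:15-16:10.
Leo ∩ Alice ∩ Ana: 09:40-10:50, 11:45-14:00.
Leo ∩ Alice ∩ Ana ∩ Bianca: 09:40-10:50, 11:45-14:00.
Leo ∩ Alice ∩ Ana ∩ Bianca ∩ Jun: 09:40-10:35, 12:30-14:00.
So the common availability across everyone is 09:40-10:35, 12:30-14:00.
The first common window of at least 50 minutes is 09:40-10:35, so the earliest start is 09:40.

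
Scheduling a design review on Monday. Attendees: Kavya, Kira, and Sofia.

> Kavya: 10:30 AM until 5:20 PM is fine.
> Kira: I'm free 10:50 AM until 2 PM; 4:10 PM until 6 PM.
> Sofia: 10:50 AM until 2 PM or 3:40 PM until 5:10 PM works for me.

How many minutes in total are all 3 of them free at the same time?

250

Kavya ∩ Kira: 10:50-14:00, 16:10-17:20.
Kavya ∩ Kira ∩ Sofia: 10:50-14:00, 16:10-17:10.
So the common availability across everyone is 10:50-14:00, 16:10-17:10.
Summing the common windows: 190 + 60 = 250 minutes.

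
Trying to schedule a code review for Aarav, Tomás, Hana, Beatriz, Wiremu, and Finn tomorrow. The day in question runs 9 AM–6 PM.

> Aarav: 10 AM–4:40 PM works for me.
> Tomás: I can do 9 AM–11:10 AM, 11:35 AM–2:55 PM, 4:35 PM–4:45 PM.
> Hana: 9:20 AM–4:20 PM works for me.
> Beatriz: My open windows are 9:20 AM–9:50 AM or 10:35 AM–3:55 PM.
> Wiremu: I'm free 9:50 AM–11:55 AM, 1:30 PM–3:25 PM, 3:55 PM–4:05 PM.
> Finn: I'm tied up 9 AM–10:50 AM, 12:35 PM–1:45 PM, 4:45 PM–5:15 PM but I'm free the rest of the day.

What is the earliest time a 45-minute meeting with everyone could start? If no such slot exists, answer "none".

Aarav free: 10:00-16:40.
Tomás free: 09:00-11:10, 11:35-14:55, 16:35-16:45.
Hana free: 09:20-16:20.
Beatriz free: 09:20-09:50, 10:35-15:55.
Wiremu free: 09:50-11:55, 13:30-15:25, 15:55-16:05.
Finn free: 10:50-12:35, 13:45-16:45, 17:15-18:00 (invert busy blocks within the working day).
Aarav ∩ Tomás: 10:00-11:10, 11:35-14:55, 16:35-16:40.
Aarav ∩ Tomás ∩ Hana: 10:00-11:10, 11:35-14:55.
Aarav ∩ Tomás ∩ Hana ∩ Beatriz: 10:35-11:10, 11:35-14:55.
Aarav ∩ Tomás ∩ Hana ∩ Beatriz ∩ Wiremu: 10:35-11:10, 11:35-11:55, 13:30-14:55.
Aarav ∩ Tomás ∩ Hana ∩ Beatriz ∩ Wiremu ∩ Finn: 10:50-11:10, 11:35-11:55, 13:45-14:55.
So the common availability across everyone is 10:50-11:10, 11:35-11:55, 13:45-14:55.
The first common window of at least 45 minutes is 13:45-14:55, so the earliest start is 13:45.

13:45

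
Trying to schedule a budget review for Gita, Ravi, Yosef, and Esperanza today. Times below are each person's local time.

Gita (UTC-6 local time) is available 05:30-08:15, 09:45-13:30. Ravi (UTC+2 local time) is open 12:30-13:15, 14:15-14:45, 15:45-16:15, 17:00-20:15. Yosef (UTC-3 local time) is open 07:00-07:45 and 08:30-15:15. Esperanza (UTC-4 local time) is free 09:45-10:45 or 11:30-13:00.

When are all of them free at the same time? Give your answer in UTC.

Gita in UTC: 11:30-14:15, 15:45-19:30 (add 6h to convert from UTC-6).
Ravi in UTC: 10:30-11:15, 12:15-12:45, 13:45-14:15, 15:00-18:15 (subtract 2h to convert from UTC+2).
Yosef in UTC: 10:00-10:45, 11:30-18:15 (add 3h to convert from UTC-3).
Esperanza in UTC: 13:45-14:45, 15:30-17:00 (add 4h to convert from UTC-4).
Gita ∩ Ravi: 12:15-12:45, 13:45-14:15, 15:45-18:15.
Gita ∩ Ravi ∩ Yosef: 12:15-12:45, 13:45-14:15, 15:45-18:15.
Gita ∩ Ravi ∩ Yosef ∩ Esperanza: 13:45-14:15, 15:45-17:00.

13:45-14:15, 15:45-17:00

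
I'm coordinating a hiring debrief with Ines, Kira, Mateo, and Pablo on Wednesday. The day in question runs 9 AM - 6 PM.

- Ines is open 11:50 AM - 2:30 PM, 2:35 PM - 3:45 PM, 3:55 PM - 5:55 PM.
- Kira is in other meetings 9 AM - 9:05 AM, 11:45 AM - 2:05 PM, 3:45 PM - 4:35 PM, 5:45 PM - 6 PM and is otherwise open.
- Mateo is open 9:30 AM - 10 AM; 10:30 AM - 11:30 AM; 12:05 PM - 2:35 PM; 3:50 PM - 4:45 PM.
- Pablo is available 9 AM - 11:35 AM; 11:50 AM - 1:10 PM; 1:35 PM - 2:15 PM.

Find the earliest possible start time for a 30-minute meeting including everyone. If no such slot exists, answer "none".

none

Ines free: 11:50-14:30, 14:35-15:45, 15:55-17:55.
Kira free: 09:05-11:45, 14:05-15:45, 16:35-17:45 (invert busy blocks within the working day).
Mateo free: 09:30-10:00, 10:30-11:30, 12:05-14:35, 15:50-16:45.
Pablo free: 09:00-11:35, 11:50-13:10, 13:35-14:15.
Ines ∩ Kira: 14:05-14:30, 14:35-15:45, 16:35-17:45.
Ines ∩ Kira ∩ Mateo: 14:05-14:30, 16:35-16:45.
Ines ∩ Kira ∩ Mateo ∩ Pablo: 14:05-14:15.
No common window is at least 30 minutes long.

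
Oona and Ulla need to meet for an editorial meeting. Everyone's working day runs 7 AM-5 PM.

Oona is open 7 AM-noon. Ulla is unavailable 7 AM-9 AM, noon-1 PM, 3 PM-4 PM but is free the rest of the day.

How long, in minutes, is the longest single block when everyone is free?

Oona free: 07:00-12:00.
Ulla free: 09:00-12:00, 13:00-15:00, 16:00-17:00 (invert busy blocks within the working day).
Oona ∩ Ulla: 09:00-12:00.
Those are the intersection windows.
The longest is 09:00-12:00 at 180 minutes.

180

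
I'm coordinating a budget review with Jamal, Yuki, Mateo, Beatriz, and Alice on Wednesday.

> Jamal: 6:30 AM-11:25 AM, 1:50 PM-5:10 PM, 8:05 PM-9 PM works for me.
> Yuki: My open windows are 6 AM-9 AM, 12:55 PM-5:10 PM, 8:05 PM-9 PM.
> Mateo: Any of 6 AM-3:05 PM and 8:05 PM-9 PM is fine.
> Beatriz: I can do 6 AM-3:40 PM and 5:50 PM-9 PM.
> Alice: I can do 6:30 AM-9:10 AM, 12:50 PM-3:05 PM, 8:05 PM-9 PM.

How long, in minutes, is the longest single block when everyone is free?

150

Jamal ∩ Yuki: 06:30-09:00, 13:50-17:10, 20:05-21:00.
Jamal ∩ Yuki ∩ Mateo: 06:30-09:00, 13:50-15:05, 20:05-21:00.
Jamal ∩ Yuki ∩ Mateo ∩ Beatriz: 06:30-09:00, 13:50-15:05, 20:05-21:00.
Jamal ∩ Yuki ∩ Mateo ∩ Beatriz ∩ Alice: 06:30-09:00, 13:50-15:05, 20:05-21:00.
The longest is 06:30-09:00 at 150 minutes.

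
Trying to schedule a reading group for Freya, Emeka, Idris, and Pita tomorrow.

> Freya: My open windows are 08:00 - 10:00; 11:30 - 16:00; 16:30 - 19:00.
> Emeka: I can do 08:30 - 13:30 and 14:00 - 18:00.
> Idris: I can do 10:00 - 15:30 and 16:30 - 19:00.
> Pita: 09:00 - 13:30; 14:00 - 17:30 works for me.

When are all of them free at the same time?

11:30-13:30, 14:00-15:30, 16:30-17:30

Freya ∩ Emeka: 08:30-10:00, 11:30-13:30, 14:00-16:00, 16:30-18:00.
Freya ∩ Emeka ∩ Idris: 11:30-13:30, 14:00-15:30, 16:30-18:00.
Freya ∩ Emeka ∩ Idris ∩ Pita: 11:30-13:30, 14:00-15:30, 16:30-17:30.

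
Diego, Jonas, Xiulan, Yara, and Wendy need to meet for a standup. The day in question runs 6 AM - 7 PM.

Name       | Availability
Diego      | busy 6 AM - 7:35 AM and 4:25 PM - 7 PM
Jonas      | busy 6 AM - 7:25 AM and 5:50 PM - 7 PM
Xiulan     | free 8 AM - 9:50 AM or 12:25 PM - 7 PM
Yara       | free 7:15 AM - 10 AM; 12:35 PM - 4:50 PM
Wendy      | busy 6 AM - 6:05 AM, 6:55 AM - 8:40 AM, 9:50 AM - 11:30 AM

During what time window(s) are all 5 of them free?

Diego free: 07:35-16:25 (invert busy blocks within the working day).
Jonas free: 07:25-17:50 (invert busy blocks within the working day).
Xiulan free: 08:00-09:50, 12:25-19:00.
Yara free: 07:15-10:00, 12:35-16:50.
Wendy free: 06:05-06:55, 08:40-09:50, 11:30-19:00 (invert busy blocks within the working day).
Diego ∩ Jonas: 07:35-16:25.
Diego ∩ Jonas ∩ Xiulan: 08:00-09:50, 12:25-16:25.
Diego ∩ Jonas ∩ Xiulan ∩ Yara: 08:00-09:50, 12:35-16:25.
Diego ∩ Jonas ∩ Xiulan ∩ Yara ∩ Wendy: 08:40-09:50, 12:35-16:25.
So the common availability across everyone is 08:40-09:50, 12:35-16:25.

08:40-09:50, 12:35-16:25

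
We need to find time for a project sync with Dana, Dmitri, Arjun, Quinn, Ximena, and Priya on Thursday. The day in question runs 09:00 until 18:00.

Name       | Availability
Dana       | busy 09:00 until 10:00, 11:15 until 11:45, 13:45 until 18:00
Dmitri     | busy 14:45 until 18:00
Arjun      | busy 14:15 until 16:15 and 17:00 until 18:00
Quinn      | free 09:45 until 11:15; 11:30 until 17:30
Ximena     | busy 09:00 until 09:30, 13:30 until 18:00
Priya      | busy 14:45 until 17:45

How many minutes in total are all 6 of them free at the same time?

180

Dana free: 10:00-11:15, 11:45-13:45 (invert busy blocks within the working day).
Dmitri free: 09:00-14:45 (invert busy blocks within the working day).
Arjun free: 09:00-14:15, 16:15-17:00 (invert busy blocks within the working day).
Quinn free: 09:45-11:15, 11:30-17:30.
Ximena free: 09:30-13:30 (invert busy blocks within the working day).
Priya free: 09:00-14:45, 17:45-18:00 (invert busy blocks within the working day).
Dana ∩ Dmitri: 10:00-11:15, 11:45-13:45.
Dana ∩ Dmitri ∩ Arjun: 10:00-11:15, 11:45-13:45.
Dana ∩ Dmitri ∩ Arjun ∩ Quinn: 10:00-11:15, 11:45-13:45.
Dana ∩ Dmitri ∩ Arjun ∩ Quinn ∩ Ximena: 10:00-11:15, 11:45-13:30.
Dana ∩ Dmitri ∩ Arjun ∩ Quinn ∩ Ximena ∩ Priya: 10:00-11:15, 11:45-13:30.
Summing the common windows: 75 + 105 = 180 minutes.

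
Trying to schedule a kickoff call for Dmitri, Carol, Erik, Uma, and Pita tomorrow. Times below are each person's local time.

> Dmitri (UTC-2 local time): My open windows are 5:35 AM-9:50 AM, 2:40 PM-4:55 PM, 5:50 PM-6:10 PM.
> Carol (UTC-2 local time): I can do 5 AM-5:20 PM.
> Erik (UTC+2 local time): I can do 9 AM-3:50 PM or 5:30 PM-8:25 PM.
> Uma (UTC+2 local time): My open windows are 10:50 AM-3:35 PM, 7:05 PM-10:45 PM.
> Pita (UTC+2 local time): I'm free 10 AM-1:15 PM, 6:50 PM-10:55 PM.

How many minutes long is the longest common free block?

Dmitri in UTC: 07:35-11:50, 16:40-18:55, 19:50-20:10 (add 2h to convert from UTC-2).
Carol in UTC: 07:00-19:20 (add 2h to convert from UTC-2).
Erik in UTC: 07:00-13:50, 15:30-18:25 (subtract 2h to convert from UTC+2).
Uma in UTC: 08:50-13:35, 17:05-20:45 (subtract 2h to convert from UTC+2).
Pita in UTC: 08:00-11:15, 16:50-20:55 (subtract 2h to convert from UTC+2).
Dmitri ∩ Carol: 07:35-11:50, 16:40-18:55.
Dmitri ∩ Carol ∩ Erik: 07:35-11:50, 16:40-18:25.
Dmitri ∩ Carol ∩ Erik ∩ Uma: 08:50-11:50, 17:05-18:25.
Dmitri ∩ Carol ∩ Erik ∩ Uma ∩ Pita: 08:50-11:15, 17:05-18:25.
The longest is 08:50-11:15 at 145 minutes.

145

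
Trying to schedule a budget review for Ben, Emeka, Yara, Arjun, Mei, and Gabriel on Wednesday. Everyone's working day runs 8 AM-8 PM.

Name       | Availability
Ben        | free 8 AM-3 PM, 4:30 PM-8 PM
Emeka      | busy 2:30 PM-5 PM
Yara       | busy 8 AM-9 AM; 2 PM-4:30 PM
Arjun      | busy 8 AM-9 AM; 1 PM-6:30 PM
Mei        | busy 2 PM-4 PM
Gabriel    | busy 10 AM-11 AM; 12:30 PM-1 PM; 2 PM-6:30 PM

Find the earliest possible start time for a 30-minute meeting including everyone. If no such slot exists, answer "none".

Ben free: 08:00-15:00, 16:30-20:00.
Emeka free: 08:00-14:30, 17:00-20:00 (invert busy blocks within the working day).
Yara free: 09:00-14:00, 16:30-20:00 (invert busy blocks within the working day).
Arjun free: 09:00-13:00, 18:30-20:00 (invert busy blocks within the working day).
Mei free: 08:00-14:00, 16:00-20:00 (invert busy blocks within the working day).
Gabriel free: 08:00-10:00, 11:00-12:30, 13:00-14:00, 18:30-20:00 (invert busy blocks within the working day).
Ben ∩ Emeka: 08:00-14:30, 17:00-20:00.
Ben ∩ Emeka ∩ Yara: 09:00-14:00, 17:00-20:00.
Ben ∩ Emeka ∩ Yara ∩ Arjun: 09:00-13:00, 18:30-20:00.
Ben ∩ Emeka ∩ Yara ∩ Arjun ∩ Mei: 09:00-13:00, 18:30-20:00.
Ben ∩ Emeka ∩ Yara ∩ Arjun ∩ Mei ∩ Gabriel: 09:00-10:00, 11:00-12:30, 18:30-20:00.
The first common window of at least 30 minutes is 09:00-10:00, so the earliest start is 09:00.

09:00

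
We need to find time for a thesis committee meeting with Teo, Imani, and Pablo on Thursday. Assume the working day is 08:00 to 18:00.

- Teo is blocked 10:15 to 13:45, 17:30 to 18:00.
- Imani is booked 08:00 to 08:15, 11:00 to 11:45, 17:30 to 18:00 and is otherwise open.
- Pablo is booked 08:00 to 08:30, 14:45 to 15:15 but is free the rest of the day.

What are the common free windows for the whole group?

Teo free: 08:00-10:15, 13:45-17:30 (invert busy blocks within the working day).
Imani free: 08:15-11:00, 11:45-17:30 (invert busy blocks within the working day).
Pablo free: 08:30-14:45, 15:15-18:00 (invert busy blocks within the working day).
Teo ∩ Imani: 08:15-10:15, 13:45-17:30.
Teo ∩ Imani ∩ Pablo: 08:30-10:15, 13:45-14:45, 15:15-17:30.

08:30-10:15, 13:45-14:45, 15:15-17:30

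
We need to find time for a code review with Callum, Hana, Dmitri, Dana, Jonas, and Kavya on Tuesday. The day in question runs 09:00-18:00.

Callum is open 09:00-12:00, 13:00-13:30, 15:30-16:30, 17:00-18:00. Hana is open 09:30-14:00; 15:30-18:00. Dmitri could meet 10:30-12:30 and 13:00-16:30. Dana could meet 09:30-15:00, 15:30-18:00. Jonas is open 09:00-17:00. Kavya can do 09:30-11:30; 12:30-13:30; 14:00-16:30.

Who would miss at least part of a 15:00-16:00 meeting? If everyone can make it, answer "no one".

Callum, Dana, Hana

Callum: not fully free for 15:00-16:00. Hana: not fully free for 15:00-16:00. Dmitri: free for 15:00-16:00. Dana: not fully free for 15:00-16:00. Jonas: free for 15:00-16:00. Kavya: free for 15:00-16:00.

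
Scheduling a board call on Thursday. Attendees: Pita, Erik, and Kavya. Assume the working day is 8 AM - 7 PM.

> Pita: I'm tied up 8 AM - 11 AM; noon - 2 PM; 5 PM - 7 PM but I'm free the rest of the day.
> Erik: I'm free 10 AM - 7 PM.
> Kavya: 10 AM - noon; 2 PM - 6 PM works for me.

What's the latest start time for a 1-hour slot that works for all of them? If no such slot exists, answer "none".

16:00

Pita free: 11:00-12:00, 14:00-17:00 (invert busy blocks within the working day).
Erik free: 10:00-19:00.
Kavya free: 10:00-12:00, 14:00-18:00.
Pita ∩ Erik: 11:00-12:00, 14:00-17:00.
Pita ∩ Erik ∩ Kavya: 11:00-12:00, 14:00-17:00.
Those are the intersection windows.
The last common window of at least 60 minutes is 14:00-17:00; a 60-minute meeting can start as late as 16:00 and still end by 17:00.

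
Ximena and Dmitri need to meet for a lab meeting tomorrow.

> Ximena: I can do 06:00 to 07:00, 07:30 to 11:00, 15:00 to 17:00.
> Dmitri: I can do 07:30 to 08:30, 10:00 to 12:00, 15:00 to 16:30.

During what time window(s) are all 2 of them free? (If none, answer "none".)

Ximena ∩ Dmitri: 07:30-08:30, 10:00-11:00, 15:00-16:30.
Those are the intersection windows.

07:30-08:30, 10:00-11:00, 15:00-16:30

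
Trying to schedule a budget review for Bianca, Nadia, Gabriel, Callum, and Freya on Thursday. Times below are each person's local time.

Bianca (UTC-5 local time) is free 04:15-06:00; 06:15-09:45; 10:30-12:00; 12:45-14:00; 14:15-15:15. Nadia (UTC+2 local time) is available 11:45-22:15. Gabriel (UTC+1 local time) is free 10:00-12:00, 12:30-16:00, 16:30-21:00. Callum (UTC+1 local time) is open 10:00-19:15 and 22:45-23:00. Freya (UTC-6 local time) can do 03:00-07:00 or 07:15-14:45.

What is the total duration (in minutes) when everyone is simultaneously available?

Bianca in UTC: 09:15-11:00, 11:15-14:45, 15:30-17:00, 17:45-19:00, 19:15-20:15 (add 5h to convert from UTC-5).
Nadia in UTC: 09:45-20:15 (subtract 2h to convert from UTC+2).
Gabriel in UTC: 09:00-11:00, 11:30-15:00, 15:30-20:00 (subtract 1h to convert from UTC+1).
Callum in UTC: 09:00-18:15, 21:45-22:00 (subtract 1h to convert from UTC+1).
Freya in UTC: 09:00-13:00, 13:15-20:45 (add 6h to convert from UTC-6).
Bianca ∩ Nadia: 09:45-11:00, 11:15-14:45, 15:30-17:00, 17:45-19:00, 19:15-20:15.
Bianca ∩ Nadia ∩ Gabriel: 09:45-11:00, 11:30-14:45, 15:30-17:00, 17:45-19:00, 19:15-20:00.
Bianca ∩ Nadia ∩ Gabriel ∩ Callum: 09:45-11:00, 11:30-14:45, 15:30-17:00, 17:45-18:15.
Bianca ∩ Nadia ∩ Gabriel ∩ Callum ∩ Freya: 09:45-11:00, 11:30-13:00, 13:15-14:45, 15:30-17:00, 17:45-18:15.
Summing the common windows: 75 + 90 + 90 + 90 + 30 = 375 minutes.

375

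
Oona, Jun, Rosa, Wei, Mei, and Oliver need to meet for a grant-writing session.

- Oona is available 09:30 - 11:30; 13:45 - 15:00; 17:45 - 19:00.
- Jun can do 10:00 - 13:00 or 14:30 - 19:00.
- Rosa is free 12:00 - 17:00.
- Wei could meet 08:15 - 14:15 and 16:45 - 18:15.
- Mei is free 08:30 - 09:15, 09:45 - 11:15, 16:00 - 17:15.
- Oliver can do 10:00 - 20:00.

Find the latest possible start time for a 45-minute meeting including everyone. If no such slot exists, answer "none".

Oona ∩ Jun: 10:00-11:30, 14:30-15:00, 17:45-19:00.
Oona ∩ Jun ∩ Rosa: 14:30-15:00.
Oona ∩ Jun ∩ Rosa ∩ Wei: ∅.
Oona ∩ Jun ∩ Rosa ∩ Wei ∩ Mei: ∅.
Oona ∩ Jun ∩ Rosa ∩ Wei ∩ Mei ∩ Oliver: ∅.
There is no time when everyone is free.
No common window is at least 45 minutes long.

none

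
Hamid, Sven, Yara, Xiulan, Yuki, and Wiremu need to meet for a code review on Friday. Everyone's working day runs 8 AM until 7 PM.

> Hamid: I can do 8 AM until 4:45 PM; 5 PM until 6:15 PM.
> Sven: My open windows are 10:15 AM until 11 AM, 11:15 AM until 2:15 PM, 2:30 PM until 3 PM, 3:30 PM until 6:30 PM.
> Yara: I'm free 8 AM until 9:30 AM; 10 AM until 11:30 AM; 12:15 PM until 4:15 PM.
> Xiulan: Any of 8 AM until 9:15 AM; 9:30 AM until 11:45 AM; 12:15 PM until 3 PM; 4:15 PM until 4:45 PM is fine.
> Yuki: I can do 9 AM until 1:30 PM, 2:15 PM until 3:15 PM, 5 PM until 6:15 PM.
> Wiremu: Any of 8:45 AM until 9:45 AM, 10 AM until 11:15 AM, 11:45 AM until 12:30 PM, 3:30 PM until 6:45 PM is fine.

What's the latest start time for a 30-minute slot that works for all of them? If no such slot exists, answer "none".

10:30

Hamid ∩ Sven: 10:15-11:00, 11:15-14:15, 14:30-15:00, 15:30-16:45, 17:00-18:15.
Hamid ∩ Sven ∩ Yara: 10:15-11:00, 11:15-11:30, 12:15-14:15, 14:30-15:00, 15:30-16:15.
Hamid ∩ Sven ∩ Yara ∩ Xiulan: 10:15-11:00, 11:15-11:30, 12:15-14:15, 14:30-15:00.
Hamid ∩ Sven ∩ Yara ∩ Xiulan ∩ Yuki: 10:15-11:00, 11:15-11:30, 12:15-13:30, 14:30-15:00.
Hamid ∩ Sven ∩ Yara ∩ Xiulan ∩ Yuki ∩ Wiremu: 10:15-11:00, 12:15-12:30.
The last common window of at least 30 minutes is 10:15-11:00; a 30-minute meeting can start as late as 10:30 and still end by 11:00.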